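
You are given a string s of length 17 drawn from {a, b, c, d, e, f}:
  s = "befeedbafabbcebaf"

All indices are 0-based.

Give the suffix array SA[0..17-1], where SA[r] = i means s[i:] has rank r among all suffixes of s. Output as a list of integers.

[9, 15, 7, 14, 6, 10, 11, 0, 12, 5, 13, 4, 3, 1, 16, 8, 2]

sorted suffixes:
  #0 SA[0]=9  'abbcebaf'
  #1 SA[1]=15  'af'
  #2 SA[2]=7  'afabbcebaf'
  #3 SA[3]=14  'baf'
  #4 SA[4]=6  'bafabbcebaf'
  #5 SA[5]=10  'bbcebaf'
  #6 SA[6]=11  'bcebaf'
  #7 SA[7]=0  'befeedbafabbcebaf'
  #8 SA[8]=12  'cebaf'
  #9 SA[9]=5  'dbafabbcebaf'
  #10 SA[10]=13  'ebaf'
  #11 SA[11]=4  'edbafabbcebaf'
  #12 SA[12]=3  'eedbafabbcebaf'
  #13 SA[13]=1  'efeedbafabbcebaf'
  #14 SA[14]=16  'f'
  #15 SA[15]=8  'fabbcebaf'
  #16 SA[16]=2  'feedbafabbcebaf'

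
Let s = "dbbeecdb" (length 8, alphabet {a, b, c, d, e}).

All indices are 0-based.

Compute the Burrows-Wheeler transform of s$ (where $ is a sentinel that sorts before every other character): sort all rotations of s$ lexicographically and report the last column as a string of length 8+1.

rank  rotation   last
    0  $dbbeecdb  b
    1  b$dbbeecd  d
    2  bbeecdb$d  d
    3  beecdb$db  b
    4  cdb$dbbee  e
    5  db$dbbeec  c
    6  dbbeecdb$  $
    7  ecdb$dbbe  e
    8  eecdb$dbb  b

bddbec$eb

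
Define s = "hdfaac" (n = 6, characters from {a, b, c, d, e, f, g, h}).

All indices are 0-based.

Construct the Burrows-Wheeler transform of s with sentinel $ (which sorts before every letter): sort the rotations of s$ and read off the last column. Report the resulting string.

rank  rotation last
    0  $hdfaac  c
    1  aac$hdf  f
    2  ac$hdfa  a
    3  c$hdfaa  a
    4  dfaac$h  h
    5  faac$hd  d
    6  hdfaac$  $

cfaahd$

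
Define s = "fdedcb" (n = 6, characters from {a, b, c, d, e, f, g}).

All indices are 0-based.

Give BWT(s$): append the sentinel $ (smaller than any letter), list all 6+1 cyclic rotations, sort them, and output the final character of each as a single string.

bcdefd$

rank  rotation last
    0  $fdedcb  b
    1  b$fdedc  c
    2  cb$fded  d
    3  dcb$fde  e
    4  dedcb$f  f
    5  edcb$fd  d
    6  fdedcb$  $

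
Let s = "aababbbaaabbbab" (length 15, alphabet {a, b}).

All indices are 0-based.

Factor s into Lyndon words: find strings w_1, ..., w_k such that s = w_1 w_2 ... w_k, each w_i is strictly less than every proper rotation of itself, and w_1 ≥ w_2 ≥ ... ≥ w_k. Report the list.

emit factor 1: 'aababbb' (i=0, period=7)
emit factor 2: 'aaabbbab' (i=7, period=8)

["aababbb", "aaabbbab"]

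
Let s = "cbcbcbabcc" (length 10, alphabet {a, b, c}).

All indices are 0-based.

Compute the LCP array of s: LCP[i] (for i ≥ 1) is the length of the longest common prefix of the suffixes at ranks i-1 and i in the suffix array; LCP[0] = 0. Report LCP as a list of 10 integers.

[0, 0, 1, 3, 2, 0, 1, 2, 4, 1]

rank→(start, suffix):
  0 → (6, 'abcc')
  1 → (5, 'babcc')
  2 → (3, 'bcbabcc')
  3 → (1, 'bcbcbabcc')
  4 → (7, 'bcc')
  5 → (9, 'c')
  6 → (4, 'cbabcc')
  7 → (2, 'cbcbabcc')
  8 → (0, 'cbcbcbabcc')
  9 → (8, 'cc')

SA = [6, 5, 3, 1, 7, 9, 4, 2, 0, 8]
i: (SA[i-1],SA[i]) lcp shared
  1: (6,5) 0 ''
  2: (5,3) 1 'b'
  3: (3,1) 3 'bcb'
  4: (1,7) 2 'bc'
  5: (7,9) 0 ''
  6: (9,4) 1 'c'
  7: (4,2) 2 'cb'
  8: (2,0) 4 'cbcb'
  9: (0,8) 1 'c'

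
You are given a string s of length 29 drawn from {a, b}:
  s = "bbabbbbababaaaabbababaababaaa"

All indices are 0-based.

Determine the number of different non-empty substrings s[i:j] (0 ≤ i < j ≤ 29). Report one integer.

338

sorted suffixes:
  #0 SA[0]=28  'a'
  #1 SA[1]=27  'aa'
  #2 SA[2]=26  'aaa'
  #3 SA[3]=11  'aaaabbababaababaaa'
  #4 SA[4]=12  'aaabbababaababaaa'
  #5 SA[5]=21  'aababaaa'
  #6 SA[6]=13  'aabbababaababaaa'
  #7 SA[7]=24  'abaaa'
  #8 SA[8]=9  'abaaaabbababaababaaa'
  #9 SA[9]=19  'abaababaaa'
  #10 SA[10]=22  'ababaaa'
  #11 SA[11]=7  'ababaaaabbababaababaaa'
  #12 SA[12]=17  'ababaababaaa'
  #13 SA[13]=14  'abbababaababaaa'
  #14 SA[14]=2  'abbbbababaaaabbababaababaaa'
  #15 SA[15]=25  'baaa'
  #16 SA[16]=10  'baaaabbababaababaaa'
  #17 SA[17]=20  'baababaaa'
  #18 SA[18]=23  'babaaa'
  #19 SA[19]=8  'babaaaabbababaababaaa'
  #20 SA[20]=18  'babaababaaa'
  #21 SA[21]=6  'bababaaaabbababaababaaa'
  #22 SA[22]=16  'bababaababaaa'
  #23 SA[23]=1  'babbbbababaaaabbababaababaaa'
  #24 SA[24]=5  'bbababaaaabbababaababaaa'
  #25 SA[25]=15  'bbababaababaaa'
  #26 SA[26]=0  'bbabbbbababaaaabbababaababaaa'
  #27 SA[27]=4  'bbbababaaaabbababaababaaa'
  #28 SA[28]=3  'bbbbababaaaabbababaababaaa'

SA = [28, 27, 26, 11, 12, 21, 13, 24, 9, 19, 22, 7, 17, 14, 2, 25, 10, 20, 23, 8, 18, 6, 16, 1, 5, 15, 0, 4, 3]
i: (SA[i-1],SA[i]) lcp shared
  1: (28,27) 1 'a'
  2: (27,26) 2 'aa'
  3: (26,11) 3 'aaa'
  4: (11,12) 3 'aaa'
  5: (12,21) 2 'aa'
  6: (21,13) 3 'aab'
  7: (13,24) 1 'a'
  8: (24,9) 5 'abaaa'
  9: (9,19) 4 'abaa'
  10: (19,22) 3 'aba'
  11: (22,7) 7 'ababaaa'
  12: (7,17) 6 'ababaa'
  13: (17,14) 2 'ab'
  14: (14,2) 3 'abb'
  15: (2,25) 0 ''
  16: (25,10) 4 'baaa'
  17: (10,20) 3 'baa'
  18: (20,23) 2 'ba'
  19: (23,8) 6 'babaaa'
  20: (8,18) 5 'babaa'
  21: (18,6) 4 'baba'
  22: (6,16) 7 'bababaa'
  23: (16,1) 3 'bab'
  24: (1,5) 1 'b'
  25: (5,15) 8 'bbababaa'
  26: (15,0) 4 'bbab'
  27: (0,4) 2 'bb'
  28: (4,3) 3 'bbb'

n(n+1)/2 = 29·30/2 = 435
Σ LCP = 0 + 1 + 2 + 3 + 3 + 2 + 3 + 1 + 5 + 4 + 3 + 7 + 6 + 2 + 3 + 0 + 4 + 3 + 2 + 6 + 5 + 4 + 7 + 3 + 1 + 8 + 4 + 2 + 3 = 97
distinct = 435 − 97 = 338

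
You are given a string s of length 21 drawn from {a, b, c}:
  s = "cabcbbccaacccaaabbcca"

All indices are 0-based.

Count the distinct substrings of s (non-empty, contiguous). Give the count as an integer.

192

sorted suffixes:
  #0 SA[0]=20  'a'
  #1 SA[1]=13  'aaabbcca'
  #2 SA[2]=14  'aabbcca'
  #3 SA[3]=8  'aacccaaabbcca'
  #4 SA[4]=15  'abbcca'
  #5 SA[5]=1  'abcbbccaacccaaabbcca'
  #6 SA[6]=9  'acccaaabbcca'
  #7 SA[7]=16  'bbcca'
  #8 SA[8]=4  'bbccaacccaaabbcca'
  #9 SA[9]=2  'bcbbccaacccaaabbcca'
  #10 SA[10]=17  'bcca'
  #11 SA[11]=5  'bccaacccaaabbcca'
  #12 SA[12]=19  'ca'
  #13 SA[13]=12  'caaabbcca'
  #14 SA[14]=7  'caacccaaabbcca'
  #15 SA[15]=0  'cabcbbccaacccaaabbcca'
  #16 SA[16]=3  'cbbccaacccaaabbcca'
  #17 SA[17]=18  'cca'
  #18 SA[18]=11  'ccaaabbcca'
  #19 SA[19]=6  'ccaacccaaabbcca'
  #20 SA[20]=10  'cccaaabbcca'

SA = [20, 13, 14, 8, 15, 1, 9, 16, 4, 2, 17, 5, 19, 12, 7, 0, 3, 18, 11, 6, 10]
rank  pair      lcp
   1  s[20:],s[13:]  1  'a'
   2  s[13:],s[14:]  2  'aa'
   3  s[14:],s[8:]  2  'aa'
   4  s[8:],s[15:]  1  'a'
   5  s[15:],s[1:]  2  'ab'
   6  s[1:],s[9:]  1  'a'
   7  s[9:],s[16:]  0  ''
   8  s[16:],s[4:]  5  'bbcca'
   9  s[4:],s[2:]  1  'b'
  10  s[2:],s[17:]  2  'bc'
  11  s[17:],s[5:]  4  'bcca'
  12  s[5:],s[19:]  0  ''
  13  s[19:],s[12:]  2  'ca'
  14  s[12:],s[7:]  3  'caa'
  15  s[7:],s[0:]  2  'ca'
  16  s[0:],s[3:]  1  'c'
  17  s[3:],s[18:]  1  'c'
  18  s[18:],s[11:]  3  'cca'
  19  s[11:],s[6:]  4  'ccaa'
  20  s[6:],s[10:]  2  'cc'

n(n+1)/2 = 21·22/2 = 231
Σ LCP = 0 + 1 + 2 + 2 + 1 + 2 + 1 + 0 + 5 + 1 + 2 + 4 + 0 + 2 + 3 + 2 + 1 + 1 + 3 + 4 + 2 = 39
distinct = 231 − 39 = 192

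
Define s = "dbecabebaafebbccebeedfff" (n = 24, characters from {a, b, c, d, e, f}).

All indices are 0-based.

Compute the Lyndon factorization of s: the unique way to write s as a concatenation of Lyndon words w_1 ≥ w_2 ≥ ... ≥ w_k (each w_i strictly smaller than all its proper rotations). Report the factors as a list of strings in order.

emit factor 1: 'd' (i=0, period=1)
emit factor 2: 'bec' (i=1, period=3)
emit factor 3: 'abeb' (i=4, period=4)
emit factor 4: 'aafebbccebeedfff' (i=8, period=16)

["d", "bec", "abeb", "aafebbccebeedfff"]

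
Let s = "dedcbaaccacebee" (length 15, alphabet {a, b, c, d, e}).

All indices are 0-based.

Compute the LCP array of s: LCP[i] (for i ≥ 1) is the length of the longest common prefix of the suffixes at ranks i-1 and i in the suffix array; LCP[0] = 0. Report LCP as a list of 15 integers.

rank→(start, suffix):
  0 → (5, 'aaccacebee')
  1 → (6, 'accacebee')
  2 → (9, 'acebee')
  3 → (4, 'baaccacebee')
  4 → (12, 'bee')
  5 → (8, 'cacebee')
  6 → (3, 'cbaaccacebee')
  7 → (7, 'ccacebee')
  8 → (10, 'cebee')
  9 → (2, 'dcbaaccacebee')
  10 → (0, 'dedcbaaccacebee')
  11 → (14, 'e')
  12 → (11, 'ebee')
  13 → (1, 'edcbaaccacebee')
  14 → (13, 'ee')

SA = [5, 6, 9, 4, 12, 8, 3, 7, 10, 2, 0, 14, 11, 1, 13]
i: (SA[i-1],SA[i]) lcp shared
  1: (5,6) 1 'a'
  2: (6,9) 2 'ac'
  3: (9,4) 0 ''
  4: (4,12) 1 'b'
  5: (12,8) 0 ''
  6: (8,3) 1 'c'
  7: (3,7) 1 'c'
  8: (7,10) 1 'c'
  9: (10,2) 0 ''
  10: (2,0) 1 'd'
  11: (0,14) 0 ''
  12: (14,11) 1 'e'
  13: (11,1) 1 'e'
  14: (1,13) 1 'e'

[0, 1, 2, 0, 1, 0, 1, 1, 1, 0, 1, 0, 1, 1, 1]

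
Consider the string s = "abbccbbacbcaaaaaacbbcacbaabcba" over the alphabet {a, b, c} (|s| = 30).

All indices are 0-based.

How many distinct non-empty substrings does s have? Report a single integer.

rank | idx | suffix
   0 |  29 | a
   1 |  11 | aaaaaacbbcacbaabcba
   2 |  12 | aaaaacbbcacbaabcba
   3 |  13 | aaaacbbcacbaabcba
   4 |  14 | aaacbbcacbaabcba
   5 |  24 | aabcba
   6 |  15 | aacbbcacbaabcba
   7 |   0 | abbccbbacbcaaaaaacbbcacbaabcba
   8 |  25 | abcba
   9 |  21 | acbaabcba
  10 |  16 | acbbcacbaabcba
  11 |   7 | acbcaaaaaacbbcacbaabcba
  12 |  28 | ba
  13 |  23 | baabcba
  14 |   6 | bacbcaaaaaacbbcacbaabcba
  15 |   5 | bbacbcaaaaaacbbcacbaabcba
  16 |  18 | bbcacbaabcba
  17 |   1 | bbccbbacbcaaaaaacbbcacbaabcba
  18 |   9 | bcaaaaaacbbcacbaabcba
  19 |  19 | bcacbaabcba
  20 |  26 | bcba
  21 |   2 | bccbbacbcaaaaaacbbcacbaabcba
  22 |  10 | caaaaaacbbcacbaabcba
  23 |  20 | cacbaabcba
  24 |  27 | cba
  25 |  22 | cbaabcba
  26 |   4 | cbbacbcaaaaaacbbcacbaabcba
  27 |  17 | cbbcacbaabcba
  28 |   8 | cbcaaaaaacbbcacbaabcba
  29 |   3 | ccbbacbcaaaaaacbbcacbaabcba

SA = [29, 11, 12, 13, 14, 24, 15, 0, 25, 21, 16, 7, 28, 23, 6, 5, 18, 1, 9, 19, 26, 2, 10, 20, 27, 22, 4, 17, 8, 3]
rank  pair      lcp
   1  s[29:],s[11:]  1  'a'
   2  s[11:],s[12:]  5  'aaaaa'
   3  s[12:],s[13:]  4  'aaaa'
   4  s[13:],s[14:]  3  'aaa'
   5  s[14:],s[24:]  2  'aa'
   6  s[24:],s[15:]  2  'aa'
   7  s[15:],s[0:]  1  'a'
   8  s[0:],s[25:]  2  'ab'
   9  s[25:],s[21:]  1  'a'
  10  s[21:],s[16:]  3  'acb'
  11  s[16:],s[7:]  3  'acb'
  12  s[7:],s[28:]  0  ''
  13  s[28:],s[23:]  2  'ba'
  14  s[23:],s[6:]  2  'ba'
  15  s[6:],s[5:]  1  'b'
  16  s[5:],s[18:]  2  'bb'
  17  s[18:],s[1:]  3  'bbc'
  18  s[1:],s[9:]  1  'b'
  19  s[9:],s[19:]  3  'bca'
  20  s[19:],s[26:]  2  'bc'
  21  s[26:],s[2:]  2  'bc'
  22  s[2:],s[10:]  0  ''
  23  s[10:],s[20:]  2  'ca'
  24  s[20:],s[27:]  1  'c'
  25  s[27:],s[22:]  3  'cba'
  26  s[22:],s[4:]  2  'cb'
  27  s[4:],s[17:]  3  'cbb'
  28  s[17:],s[8:]  2  'cb'
  29  s[8:],s[3:]  1  'c'

n(n+1)/2 = 30·31/2 = 465
Σ LCP = 0 + 1 + 5 + 4 + 3 + 2 + 2 + 1 + 2 + 1 + 3 + 3 + 0 + 2 + 2 + 1 + 2 + 3 + 1 + 3 + 2 + 2 + 0 + 2 + 1 + 3 + 2 + 3 + 2 + 1 = 59
distinct = 465 − 59 = 406

406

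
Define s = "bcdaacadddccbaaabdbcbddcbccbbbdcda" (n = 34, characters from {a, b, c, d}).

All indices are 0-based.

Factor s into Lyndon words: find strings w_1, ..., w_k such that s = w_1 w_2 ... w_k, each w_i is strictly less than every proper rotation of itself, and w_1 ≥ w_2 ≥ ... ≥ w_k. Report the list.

emit factor 1: 'bcd' (i=0, period=3)
emit factor 2: 'aacadddccb' (i=3, period=10)
emit factor 3: 'aaabdbcbddcbccbbbdcd' (i=13, period=20)
emit factor 4: 'a' (i=33, period=1)

["bcd", "aacadddccb", "aaabdbcbddcbccbbbdcd", "a"]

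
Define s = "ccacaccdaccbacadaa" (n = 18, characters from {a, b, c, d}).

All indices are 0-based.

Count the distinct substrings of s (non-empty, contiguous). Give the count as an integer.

146

sorted suffixes:
  #0 SA[0]=17  'a'
  #1 SA[1]=16  'aa'
  #2 SA[2]=2  'acaccdaccbacadaa'
  #3 SA[3]=12  'acadaa'
  #4 SA[4]=8  'accbacadaa'
  #5 SA[5]=4  'accdaccbacadaa'
  #6 SA[6]=14  'adaa'
  #7 SA[7]=11  'bacadaa'
  #8 SA[8]=1  'cacaccdaccbacadaa'
  #9 SA[9]=3  'caccdaccbacadaa'
  #10 SA[10]=13  'cadaa'
  #11 SA[11]=10  'cbacadaa'
  #12 SA[12]=0  'ccacaccdaccbacadaa'
  #13 SA[13]=9  'ccbacadaa'
  #14 SA[14]=5  'ccdaccbacadaa'
  #15 SA[15]=6  'cdaccbacadaa'
  #16 SA[16]=15  'daa'
  #17 SA[17]=7  'daccbacadaa'

SA = [17, 16, 2, 12, 8, 4, 14, 11, 1, 3, 13, 10, 0, 9, 5, 6, 15, 7]
[i] adj suffixes → lcp
  [1] 17/16 → 1 ('a')
  [2] 16/2 → 1 ('a')
  [3] 2/12 → 3 ('aca')
  [4] 12/8 → 2 ('ac')
  [5] 8/4 → 3 ('acc')
  [6] 4/14 → 1 ('a')
  [7] 14/11 → 0 ('')
  [8] 11/1 → 0 ('')
  [9] 1/3 → 3 ('cac')
  [10] 3/13 → 2 ('ca')
  [11] 13/10 → 1 ('c')
  [12] 10/0 → 1 ('c')
  [13] 0/9 → 2 ('cc')
  [14] 9/5 → 2 ('cc')
  [15] 5/6 → 1 ('c')
  [16] 6/15 → 0 ('')
  [17] 15/7 → 2 ('da')

n(n+1)/2 = 18·19/2 = 171
Σ LCP = 0 + 1 + 1 + 3 + 2 + 3 + 1 + 0 + 0 + 3 + 2 + 1 + 1 + 2 + 2 + 1 + 0 + 2 = 25
distinct = 171 − 25 = 146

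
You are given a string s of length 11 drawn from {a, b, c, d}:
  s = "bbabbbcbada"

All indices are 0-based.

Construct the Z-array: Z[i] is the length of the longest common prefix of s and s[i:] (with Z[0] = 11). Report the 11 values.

Z[0]=11
i=1: i≥r, start 0; Z[1]=1 scan→box=[1,2)
i=2: i≥r, start 0; Z[2]=0
i=3: i≥r, start 0; Z[3]=2 scan→box=[3,5)
i=4: min(r-i=1, Z[1]=1)=1; Z[4]=2 scan→box=[4,6)
i=5: min(r-i=1, Z[1]=1)=1; Z[5]=1
i=6: i≥r, start 0; Z[6]=0
i=7: i≥r, start 0; Z[7]=1 scan→box=[7,8)
i=8: i≥r, start 0; Z[8]=0
i=9: i≥r, start 0; Z[9]=0
i=10: i≥r, start 0; Z[10]=0

[11, 1, 0, 2, 2, 1, 0, 1, 0, 0, 0]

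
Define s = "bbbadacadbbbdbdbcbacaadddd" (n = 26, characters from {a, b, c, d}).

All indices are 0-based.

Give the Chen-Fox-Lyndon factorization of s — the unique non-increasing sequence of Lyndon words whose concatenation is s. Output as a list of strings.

["b", "b", "b", "ad", "acadbbbdbdbcb", "ac", "aadddd"]

emit factor 1: 'b' (i=0, period=1)
emit factor 2: 'b' (i=1, period=1)
emit factor 3: 'b' (i=2, period=1)
emit factor 4: 'ad' (i=3, period=2)
emit factor 5: 'acadbbbdbdbcb' (i=5, period=13)
emit factor 6: 'ac' (i=18, period=2)
emit factor 7: 'aadddd' (i=20, period=6)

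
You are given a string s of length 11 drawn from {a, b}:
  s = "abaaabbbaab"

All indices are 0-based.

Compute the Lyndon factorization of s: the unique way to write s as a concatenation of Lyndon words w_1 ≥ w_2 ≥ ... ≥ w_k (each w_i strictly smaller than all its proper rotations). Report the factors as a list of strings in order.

emit factor 1: 'ab' (i=0, period=2)
emit factor 2: 'aaabbbaab' (i=2, period=9)

["ab", "aaabbbaab"]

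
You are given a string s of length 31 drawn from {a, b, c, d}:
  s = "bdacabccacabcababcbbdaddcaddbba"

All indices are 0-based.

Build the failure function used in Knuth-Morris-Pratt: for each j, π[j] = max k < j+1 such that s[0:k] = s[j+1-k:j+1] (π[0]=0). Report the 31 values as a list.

π[0] = 0
j=1 s[j]='d': π[1]=0 (border '')
j=2 s[j]='a': π[2]=0 (border '')
j=3 s[j]='c': π[3]=0 (border '')
j=4 s[j]='a': π[4]=0 (border '')
j=5 s[j]='b': π[5]=1 (border 'b')
j=6 s[j]='c': k: 1→0; π[6]=0 (border '')
j=7 s[j]='c': π[7]=0 (border '')
j=8 s[j]='a': π[8]=0 (border '')
j=9 s[j]='c': π[9]=0 (border '')
j=10 s[j]='a': π[10]=0 (border '')
j=11 s[j]='b': π[11]=1 (border 'b')
j=12 s[j]='c': k: 1→0; π[12]=0 (border '')
j=13 s[j]='a': π[13]=0 (border '')
j=14 s[j]='b': π[14]=1 (border 'b')
j=15 s[j]='a': k: 1→0; π[15]=0 (border '')
j=16 s[j]='b': π[16]=1 (border 'b')
j=17 s[j]='c': k: 1→0; π[17]=0 (border '')
j=18 s[j]='b': π[18]=1 (border 'b')
j=19 s[j]='b': k: 1→0; π[19]=1 (border 'b')
j=20 s[j]='d': π[20]=2 (border 'bd')
j=21 s[j]='a': π[21]=3 (border 'bda')
j=22 s[j]='d': k: 3→0; π[22]=0 (border '')
j=23 s[j]='d': π[23]=0 (border '')
j=24 s[j]='c': π[24]=0 (border '')
j=25 s[j]='a': π[25]=0 (border '')
j=26 s[j]='d': π[26]=0 (border '')
j=27 s[j]='d': π[27]=0 (border '')
j=28 s[j]='b': π[28]=1 (border 'b')
j=29 s[j]='b': k: 1→0; π[29]=1 (border 'b')
j=30 s[j]='a': k: 1→0; π[30]=0 (border '')

[0, 0, 0, 0, 0, 1, 0, 0, 0, 0, 0, 1, 0, 0, 1, 0, 1, 0, 1, 1, 2, 3, 0, 0, 0, 0, 0, 0, 1, 1, 0]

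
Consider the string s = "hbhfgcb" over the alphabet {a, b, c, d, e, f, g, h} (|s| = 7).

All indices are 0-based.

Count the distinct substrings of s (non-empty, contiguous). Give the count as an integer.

26

rank | idx | suffix
   0 |   6 | b
   1 |   1 | bhfgcb
   2 |   5 | cb
   3 |   3 | fgcb
   4 |   4 | gcb
   5 |   0 | hbhfgcb
   6 |   2 | hfgcb

SA = [6, 1, 5, 3, 4, 0, 2]
[i] adj suffixes → lcp
  [1] 6/1 → 1 ('b')
  [2] 1/5 → 0 ('')
  [3] 5/3 → 0 ('')
  [4] 3/4 → 0 ('')
  [5] 4/0 → 0 ('')
  [6] 0/2 → 1 ('h')

n(n+1)/2 = 7·8/2 = 28
Σ LCP = 0 + 1 + 0 + 0 + 0 + 0 + 1 = 2
distinct = 28 − 2 = 26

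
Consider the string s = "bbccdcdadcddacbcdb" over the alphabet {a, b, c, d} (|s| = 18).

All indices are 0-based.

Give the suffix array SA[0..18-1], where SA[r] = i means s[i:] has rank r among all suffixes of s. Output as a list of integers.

rank→(start, suffix):
  0 → (12, 'acbcdb')
  1 → (7, 'adcddacbcdb')
  2 → (17, 'b')
  3 → (0, 'bbccdcdadcddacbcdb')
  4 → (1, 'bccdcdadcddacbcdb')
  5 → (14, 'bcdb')
  6 → (13, 'cbcdb')
  7 → (2, 'ccdcdadcddacbcdb')
  8 → (5, 'cdadcddacbcdb')
  9 → (15, 'cdb')
  10 → (3, 'cdcdadcddacbcdb')
  11 → (9, 'cddacbcdb')
  12 → (11, 'dacbcdb')
  13 → (6, 'dadcddacbcdb')
  14 → (16, 'db')
  15 → (4, 'dcdadcddacbcdb')
  16 → (8, 'dcddacbcdb')
  17 → (10, 'ddacbcdb')

[12, 7, 17, 0, 1, 14, 13, 2, 5, 15, 3, 9, 11, 6, 16, 4, 8, 10]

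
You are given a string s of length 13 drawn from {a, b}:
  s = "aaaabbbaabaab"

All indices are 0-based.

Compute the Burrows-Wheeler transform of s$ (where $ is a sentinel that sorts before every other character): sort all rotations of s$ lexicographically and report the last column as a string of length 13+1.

rank  rotation        last
    0  $aaaabbbaabaab  b
    1  aaaabbbaabaab$  $
    2  aaabbbaabaab$a  a
    3  aab$aaaabbbaab  b
    4  aabaab$aaaabbb  b
    5  aabbbaabaab$aa  a
    6  ab$aaaabbbaaba  a
    7  abaab$aaaabbba  a
    8  abbbaabaab$aaa  a
    9  b$aaaabbbaabaa  a
   10  baab$aaaabbbaa  a
   11  baabaab$aaaabb  b
   12  bbaabaab$aaaab  b
   13  bbbaabaab$aaaa  a

b$abbaaaaaabba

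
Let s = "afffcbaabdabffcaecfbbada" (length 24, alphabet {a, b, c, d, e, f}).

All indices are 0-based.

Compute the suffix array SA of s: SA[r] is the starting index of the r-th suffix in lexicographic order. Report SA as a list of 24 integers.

sorted suffixes:
  #0 SA[0]=23  'a'
  #1 SA[1]=6  'aabdabffcaecfbbada'
  #2 SA[2]=7  'abdabffcaecfbbada'
  #3 SA[3]=10  'abffcaecfbbada'
  #4 SA[4]=21  'ada'
  #5 SA[5]=15  'aecfbbada'
  #6 SA[6]=0  'afffcbaabdabffcaecfbbada'
  #7 SA[7]=5  'baabdabffcaecfbbada'
  #8 SA[8]=20  'bada'
  #9 SA[9]=19  'bbada'
  #10 SA[10]=8  'bdabffcaecfbbada'
  #11 SA[11]=11  'bffcaecfbbada'
  #12 SA[12]=14  'caecfbbada'
  #13 SA[13]=4  'cbaabdabffcaecfbbada'
  #14 SA[14]=17  'cfbbada'
  #15 SA[15]=22  'da'
  #16 SA[16]=9  'dabffcaecfbbada'
  #17 SA[17]=16  'ecfbbada'
  #18 SA[18]=18  'fbbada'
  #19 SA[19]=13  'fcaecfbbada'
  #20 SA[20]=3  'fcbaabdabffcaecfbbada'
  #21 SA[21]=12  'ffcaecfbbada'
  #22 SA[22]=2  'ffcbaabdabffcaecfbbada'
  #23 SA[23]=1  'fffcbaabdabffcaecfbbada'

[23, 6, 7, 10, 21, 15, 0, 5, 20, 19, 8, 11, 14, 4, 17, 22, 9, 16, 18, 13, 3, 12, 2, 1]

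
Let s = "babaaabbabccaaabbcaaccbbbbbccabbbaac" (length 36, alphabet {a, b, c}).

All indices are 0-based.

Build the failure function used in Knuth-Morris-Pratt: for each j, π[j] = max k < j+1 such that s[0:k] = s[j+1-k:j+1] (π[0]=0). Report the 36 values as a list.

[0, 0, 1, 2, 0, 0, 1, 1, 2, 3, 0, 0, 0, 0, 0, 1, 1, 0, 0, 0, 0, 0, 1, 1, 1, 1, 1, 0, 0, 0, 1, 1, 1, 2, 0, 0]

π[0] = 0
j=1 s[j]='a': π[1]=0 (border '')
j=2 s[j]='b': π[2]=1 (border 'b')
j=3 s[j]='a': π[3]=2 (border 'ba')
j=4 s[j]='a': k: 2→0; π[4]=0 (border '')
j=5 s[j]='a': π[5]=0 (border '')
j=6 s[j]='b': π[6]=1 (border 'b')
j=7 s[j]='b': k: 1→0; π[7]=1 (border 'b')
j=8 s[j]='a': π[8]=2 (border 'ba')
j=9 s[j]='b': π[9]=3 (border 'bab')
j=10 s[j]='c': k: 3→1→0; π[10]=0 (border '')
j=11 s[j]='c': π[11]=0 (border '')
j=12 s[j]='a': π[12]=0 (border '')
j=13 s[j]='a': π[13]=0 (border '')
j=14 s[j]='a': π[14]=0 (border '')
j=15 s[j]='b': π[15]=1 (border 'b')
j=16 s[j]='b': k: 1→0; π[16]=1 (border 'b')
j=17 s[j]='c': k: 1→0; π[17]=0 (border '')
j=18 s[j]='a': π[18]=0 (border '')
j=19 s[j]='a': π[19]=0 (border '')
j=20 s[j]='c': π[20]=0 (border '')
j=21 s[j]='c': π[21]=0 (border '')
j=22 s[j]='b': π[22]=1 (border 'b')
j=23 s[j]='b': k: 1→0; π[23]=1 (border 'b')
j=24 s[j]='b': k: 1→0; π[24]=1 (border 'b')
j=25 s[j]='b': k: 1→0; π[25]=1 (border 'b')
j=26 s[j]='b': k: 1→0; π[26]=1 (border 'b')
j=27 s[j]='c': k: 1→0; π[27]=0 (border '')
j=28 s[j]='c': π[28]=0 (border '')
j=29 s[j]='a': π[29]=0 (border '')
j=30 s[j]='b': π[30]=1 (border 'b')
j=31 s[j]='b': k: 1→0; π[31]=1 (border 'b')
j=32 s[j]='b': k: 1→0; π[32]=1 (border 'b')
j=33 s[j]='a': π[33]=2 (border 'ba')
j=34 s[j]='a': k: 2→0; π[34]=0 (border '')
j=35 s[j]='c': π[35]=0 (border '')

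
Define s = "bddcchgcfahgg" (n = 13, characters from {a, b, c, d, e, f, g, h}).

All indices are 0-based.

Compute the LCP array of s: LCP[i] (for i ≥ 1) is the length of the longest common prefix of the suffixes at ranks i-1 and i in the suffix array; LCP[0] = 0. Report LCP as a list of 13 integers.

[0, 0, 0, 1, 1, 0, 1, 0, 0, 1, 1, 0, 2]

rank | idx | suffix
   0 |   9 | ahgg
   1 |   0 | bddcchgcfahgg
   2 |   3 | cchgcfahgg
   3 |   7 | cfahgg
   4 |   4 | chgcfahgg
   5 |   2 | dcchgcfahgg
   6 |   1 | ddcchgcfahgg
   7 |   8 | fahgg
   8 |  12 | g
   9 |   6 | gcfahgg
  10 |  11 | gg
  11 |   5 | hgcfahgg
  12 |  10 | hgg

SA = [9, 0, 3, 7, 4, 2, 1, 8, 12, 6, 11, 5, 10]
rank  pair      lcp
   1  s[9:],s[0:]  0  ''
   2  s[0:],s[3:]  0  ''
   3  s[3:],s[7:]  1  'c'
   4  s[7:],s[4:]  1  'c'
   5  s[4:],s[2:]  0  ''
   6  s[2:],s[1:]  1  'd'
   7  s[1:],s[8:]  0  ''
   8  s[8:],s[12:]  0  ''
   9  s[12:],s[6:]  1  'g'
  10  s[6:],s[11:]  1  'g'
  11  s[11:],s[5:]  0  ''
  12  s[5:],s[10:]  2  'hg'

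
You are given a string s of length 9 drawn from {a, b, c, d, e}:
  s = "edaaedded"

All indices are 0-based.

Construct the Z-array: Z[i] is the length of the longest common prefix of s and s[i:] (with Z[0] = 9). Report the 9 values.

[9, 0, 0, 0, 2, 0, 0, 2, 0]

Z[0]=9
i=1: fresh scan; Z[1]=0
i=2: fresh scan; Z[2]=0
i=3: fresh scan; Z[3]=0
i=4: fresh scan; Z[4]=2 grow→box=[4,6)
i=5: min(r-i=1, Z[1]=0)=0; Z[5]=0
i=6: fresh scan; Z[6]=0
i=7: fresh scan; Z[7]=2 grow→box=[7,9)
i=8: min(r-i=1, Z[1]=0)=0; Z[8]=0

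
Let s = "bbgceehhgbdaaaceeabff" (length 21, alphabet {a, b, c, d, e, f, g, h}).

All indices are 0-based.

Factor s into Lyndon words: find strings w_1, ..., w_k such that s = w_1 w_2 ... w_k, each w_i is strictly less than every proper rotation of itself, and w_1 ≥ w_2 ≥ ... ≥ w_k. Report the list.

["bbgceehhgbd", "aaaceeabff"]

emit factor 1: 'bbgceehhgbd' (i=0, period=11)
emit factor 2: 'aaaceeabff' (i=11, period=10)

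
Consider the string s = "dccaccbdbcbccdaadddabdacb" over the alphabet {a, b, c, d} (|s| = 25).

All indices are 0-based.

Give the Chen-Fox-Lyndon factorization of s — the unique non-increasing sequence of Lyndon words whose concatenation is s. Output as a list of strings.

["d", "c", "c", "accbdbcbccd", "aadddabdacb"]

emit factor 1: 'd' (i=0, period=1)
emit factor 2: 'c' (i=1, period=1)
emit factor 3: 'c' (i=2, period=1)
emit factor 4: 'accbdbcbccd' (i=3, period=11)
emit factor 5: 'aadddabdacb' (i=14, period=11)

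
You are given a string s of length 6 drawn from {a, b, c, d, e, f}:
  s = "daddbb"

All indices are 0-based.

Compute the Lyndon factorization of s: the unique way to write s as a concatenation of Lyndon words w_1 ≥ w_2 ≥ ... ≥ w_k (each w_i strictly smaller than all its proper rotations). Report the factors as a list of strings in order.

emit factor 1: 'd' (i=0, period=1)
emit factor 2: 'addbb' (i=1, period=5)

["d", "addbb"]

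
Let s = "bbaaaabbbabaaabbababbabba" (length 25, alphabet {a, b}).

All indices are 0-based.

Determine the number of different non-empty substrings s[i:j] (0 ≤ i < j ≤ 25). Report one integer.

254

rank | idx | suffix
   0 |  24 | a
   1 |   2 | aaaabbbabaaabbababbabba
   2 |  11 | aaabbababbabba
   3 |   3 | aaabbbabaaabbababbabba
   4 |  12 | aabbababbabba
   5 |   4 | aabbbabaaabbababbabba
   6 |   9 | abaaabbababbabba
   7 |  16 | ababbabba
   8 |  21 | abba
   9 |  13 | abbababbabba
  10 |  18 | abbabba
  11 |   5 | abbbabaaabbababbabba
  12 |  23 | ba
  13 |   1 | baaaabbbabaaabbababbabba
  14 |  10 | baaabbababbabba
  15 |   8 | babaaabbababbabba
  16 |  15 | bababbabba
  17 |  20 | babba
  18 |  17 | babbabba
  19 |  22 | bba
  20 |   0 | bbaaaabbbabaaabbababbabba
  21 |   7 | bbabaaabbababbabba
  22 |  14 | bbababbabba
  23 |  19 | bbabba
  24 |   6 | bbbabaaabbababbabba

SA = [24, 2, 11, 3, 12, 4, 9, 16, 21, 13, 18, 5, 23, 1, 10, 8, 15, 20, 17, 22, 0, 7, 14, 19, 6]
[i] adj suffixes → lcp
  [1] 24/2 → 1 ('a')
  [2] 2/11 → 3 ('aaa')
  [3] 11/3 → 5 ('aaabb')
  [4] 3/12 → 2 ('aa')
  [5] 12/4 → 4 ('aabb')
  [6] 4/9 → 1 ('a')
  [7] 9/16 → 3 ('aba')
  [8] 16/21 → 2 ('ab')
  [9] 21/13 → 4 ('abba')
  [10] 13/18 → 5 ('abbab')
  [11] 18/5 → 3 ('abb')
  [12] 5/23 → 0 ('')
  [13] 23/1 → 2 ('ba')
  [14] 1/10 → 4 ('baaa')
  [15] 10/8 → 2 ('ba')
  [16] 8/15 → 4 ('baba')
  [17] 15/20 → 3 ('bab')
  [18] 20/17 → 5 ('babba')
  [19] 17/22 → 1 ('b')
  [20] 22/0 → 3 ('bba')
  [21] 0/7 → 3 ('bba')
  [22] 7/14 → 5 ('bbaba')
  [23] 14/19 → 4 ('bbab')
  [24] 19/6 → 2 ('bb')

n(n+1)/2 = 25·26/2 = 325
Σ LCP = 0 + 1 + 3 + 5 + 2 + 4 + 1 + 3 + 2 + 4 + 5 + 3 + 0 + 2 + 4 + 2 + 4 + 3 + 5 + 1 + 3 + 3 + 5 + 4 + 2 = 71
distinct = 325 − 71 = 254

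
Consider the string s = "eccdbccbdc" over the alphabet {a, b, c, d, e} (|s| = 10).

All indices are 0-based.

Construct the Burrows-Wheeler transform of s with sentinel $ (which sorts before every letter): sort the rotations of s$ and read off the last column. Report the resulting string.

cdcdcbeccb$

rank  rotation     last
    0  $eccdbccbdc  c
    1  bccbdc$eccd  d
    2  bdc$eccdbcc  c
    3  c$eccdbccbd  d
    4  cbdc$eccdbc  c
    5  ccbdc$eccdb  b
    6  ccdbccbdc$e  e
    7  cdbccbdc$ec  c
    8  dbccbdc$ecc  c
    9  dc$eccdbccb  b
   10  eccdbccbdc$  $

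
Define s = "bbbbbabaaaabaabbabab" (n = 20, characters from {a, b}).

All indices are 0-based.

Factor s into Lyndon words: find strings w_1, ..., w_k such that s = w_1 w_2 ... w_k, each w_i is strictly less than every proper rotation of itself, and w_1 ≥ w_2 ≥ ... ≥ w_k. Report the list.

["b", "b", "b", "b", "b", "ab", "aaaabaabbabab"]

emit factor 1: 'b' (i=0, period=1)
emit factor 2: 'b' (i=1, period=1)
emit factor 3: 'b' (i=2, period=1)
emit factor 4: 'b' (i=3, period=1)
emit factor 5: 'b' (i=4, period=1)
emit factor 6: 'ab' (i=5, period=2)
emit factor 7: 'aaaabaabbabab' (i=7, period=13)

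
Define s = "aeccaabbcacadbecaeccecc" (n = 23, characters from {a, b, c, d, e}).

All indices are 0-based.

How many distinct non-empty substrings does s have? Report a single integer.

sorted suffixes:
  #0 SA[0]=4  'aabbcacadbecaeccecc'
  #1 SA[1]=5  'abbcacadbecaeccecc'
  #2 SA[2]=9  'acadbecaeccecc'
  #3 SA[3]=11  'adbecaeccecc'
  #4 SA[4]=0  'aeccaabbcacadbecaeccecc'
  #5 SA[5]=16  'aeccecc'
  #6 SA[6]=6  'bbcacadbecaeccecc'
  #7 SA[7]=7  'bcacadbecaeccecc'
  #8 SA[8]=13  'becaeccecc'
  #9 SA[9]=22  'c'
  #10 SA[10]=3  'caabbcacadbecaeccecc'
  #11 SA[11]=8  'cacadbecaeccecc'
  #12 SA[12]=10  'cadbecaeccecc'
  #13 SA[13]=15  'caeccecc'
  #14 SA[14]=21  'cc'
  #15 SA[15]=2  'ccaabbcacadbecaeccecc'
  #16 SA[16]=18  'ccecc'
  #17 SA[17]=19  'cecc'
  #18 SA[18]=12  'dbecaeccecc'
  #19 SA[19]=14  'ecaeccecc'
  #20 SA[20]=20  'ecc'
  #21 SA[21]=1  'eccaabbcacadbecaeccecc'
  #22 SA[22]=17  'eccecc'

SA = [4, 5, 9, 11, 0, 16, 6, 7, 13, 22, 3, 8, 10, 15, 21, 2, 18, 19, 12, 14, 20, 1, 17]
[i] adj suffixes → lcp
  [1] 4/5 → 1 ('a')
  [2] 5/9 → 1 ('a')
  [3] 9/11 → 1 ('a')
  [4] 11/0 → 1 ('a')
  [5] 0/16 → 4 ('aecc')
  [6] 16/6 → 0 ('')
  [7] 6/7 → 1 ('b')
  [8] 7/13 → 1 ('b')
  [9] 13/22 → 0 ('')
  [10] 22/3 → 1 ('c')
  [11] 3/8 → 2 ('ca')
  [12] 8/10 → 2 ('ca')
  [13] 10/15 → 2 ('ca')
  [14] 15/21 → 1 ('c')
  [15] 21/2 → 2 ('cc')
  [16] 2/18 → 2 ('cc')
  [17] 18/19 → 1 ('c')
  [18] 19/12 → 0 ('')
  [19] 12/14 → 0 ('')
  [20] 14/20 → 2 ('ec')
  [21] 20/1 → 3 ('ecc')
  [22] 1/17 → 3 ('ecc')

n(n+1)/2 = 23·24/2 = 276
Σ LCP = 0 + 1 + 1 + 1 + 1 + 4 + 0 + 1 + 1 + 0 + 1 + 2 + 2 + 2 + 1 + 2 + 2 + 1 + 0 + 0 + 2 + 3 + 3 = 31
distinct = 276 − 31 = 245

245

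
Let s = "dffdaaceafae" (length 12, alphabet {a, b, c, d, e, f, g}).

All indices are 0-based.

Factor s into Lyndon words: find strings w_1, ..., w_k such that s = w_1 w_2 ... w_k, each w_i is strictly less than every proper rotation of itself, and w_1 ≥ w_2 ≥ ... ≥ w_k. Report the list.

emit factor 1: 'dff' (i=0, period=3)
emit factor 2: 'd' (i=3, period=1)
emit factor 3: 'aaceafae' (i=4, period=8)

["dff", "d", "aaceafae"]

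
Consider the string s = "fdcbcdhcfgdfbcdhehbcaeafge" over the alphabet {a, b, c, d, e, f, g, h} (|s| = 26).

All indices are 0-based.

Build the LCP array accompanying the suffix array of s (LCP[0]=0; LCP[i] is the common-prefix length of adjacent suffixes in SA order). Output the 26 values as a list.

sorted suffixes:
  #0 SA[0]=20  'aeafge'
  #1 SA[1]=22  'afge'
  #2 SA[2]=18  'bcaeafge'
  #3 SA[3]=3  'bcdhcfgdfbcdhehbcaeafge'
  #4 SA[4]=12  'bcdhehbcaeafge'
  #5 SA[5]=19  'caeafge'
  #6 SA[6]=2  'cbcdhcfgdfbcdhehbcaeafge'
  #7 SA[7]=4  'cdhcfgdfbcdhehbcaeafge'
  #8 SA[8]=13  'cdhehbcaeafge'
  #9 SA[9]=7  'cfgdfbcdhehbcaeafge'
  #10 SA[10]=1  'dcbcdhcfgdfbcdhehbcaeafge'
  #11 SA[11]=10  'dfbcdhehbcaeafge'
  #12 SA[12]=5  'dhcfgdfbcdhehbcaeafge'
  #13 SA[13]=14  'dhehbcaeafge'
  #14 SA[14]=25  'e'
  #15 SA[15]=21  'eafge'
  #16 SA[16]=16  'ehbcaeafge'
  #17 SA[17]=11  'fbcdhehbcaeafge'
  #18 SA[18]=0  'fdcbcdhcfgdfbcdhehbcaeafge'
  #19 SA[19]=8  'fgdfbcdhehbcaeafge'
  #20 SA[20]=23  'fge'
  #21 SA[21]=9  'gdfbcdhehbcaeafge'
  #22 SA[22]=24  'ge'
  #23 SA[23]=17  'hbcaeafge'
  #24 SA[24]=6  'hcfgdfbcdhehbcaeafge'
  #25 SA[25]=15  'hehbcaeafge'

SA = [20, 22, 18, 3, 12, 19, 2, 4, 13, 7, 1, 10, 5, 14, 25, 21, 16, 11, 0, 8, 23, 9, 24, 17, 6, 15]
rank  pair      lcp
   1  s[20:],s[22:]  1  'a'
   2  s[22:],s[18:]  0  ''
   3  s[18:],s[3:]  2  'bc'
   4  s[3:],s[12:]  4  'bcdh'
   5  s[12:],s[19:]  0  ''
   6  s[19:],s[2:]  1  'c'
   7  s[2:],s[4:]  1  'c'
   8  s[4:],s[13:]  3  'cdh'
   9  s[13:],s[7:]  1  'c'
  10  s[7:],s[1:]  0  ''
  11  s[1:],s[10:]  1  'd'
  12  s[10:],s[5:]  1  'd'
  13  s[5:],s[14:]  2  'dh'
  14  s[14:],s[25:]  0  ''
  15  s[25:],s[21:]  1  'e'
  16  s[21:],s[16:]  1  'e'
  17  s[16:],s[11:]  0  ''
  18  s[11:],s[0:]  1  'f'
  19  s[0:],s[8:]  1  'f'
  20  s[8:],s[23:]  2  'fg'
  21  s[23:],s[9:]  0  ''
  22  s[9:],s[24:]  1  'g'
  23  s[24:],s[17:]  0  ''
  24  s[17:],s[6:]  1  'h'
  25  s[6:],s[15:]  1  'h'

[0, 1, 0, 2, 4, 0, 1, 1, 3, 1, 0, 1, 1, 2, 0, 1, 1, 0, 1, 1, 2, 0, 1, 0, 1, 1]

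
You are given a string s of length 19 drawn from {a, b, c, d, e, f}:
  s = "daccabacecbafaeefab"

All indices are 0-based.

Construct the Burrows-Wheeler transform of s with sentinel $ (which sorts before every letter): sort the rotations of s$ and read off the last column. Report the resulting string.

bfcdbfbaacceaa$caeea

rank  rotation              last
    0  $daccabacecbafaeefab  b
    1  ab$daccabacecbafaeef  f
    2  abacecbafaeefab$dacc  c
    3  accabacecbafaeefab$d  d
    4  acecbafaeefab$daccab  b
    5  aeefab$daccabacecbaf  f
    6  afaeefab$daccabacecb  b
    7  b$daccabacecbafaeefa  a
    8  bacecbafaeefab$dacca  a
    9  bafaeefab$daccabacec  c
   10  cabacecbafaeefab$dac  c
   11  cbafaeefab$daccabace  e
   12  ccabacecbafaeefab$da  a
   13  cecbafaeefab$daccaba  a
   14  daccabacecbafaeefab$  $
   15  ecbafaeefab$daccabac  c
   16  eefab$daccabacecbafa  a
   17  efab$daccabacecbafae  e
   18  fab$daccabacecbafaee  e
   19  faeefab$daccabacecba  a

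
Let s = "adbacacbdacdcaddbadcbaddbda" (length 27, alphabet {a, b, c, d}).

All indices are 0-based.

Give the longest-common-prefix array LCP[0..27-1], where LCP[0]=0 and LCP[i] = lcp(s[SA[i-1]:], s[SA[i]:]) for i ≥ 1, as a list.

rank | idx | suffix
   0 |  26 | a
   1 |   3 | acacbdacdcaddbadcbaddbda
   2 |   5 | acbdacdcaddbadcbaddbda
   3 |   9 | acdcaddbadcbaddbda
   4 |   0 | adbacacbdacdcaddbadcbaddbda
   5 |  17 | adcbaddbda
   6 |  13 | addbadcbaddbda
   7 |  21 | addbda
   8 |   2 | bacacbdacdcaddbadcbaddbda
   9 |  16 | badcbaddbda
  10 |  20 | baddbda
  11 |  24 | bda
  12 |   7 | bdacdcaddbadcbaddbda
  13 |   4 | cacbdacdcaddbadcbaddbda
  14 |  12 | caddbadcbaddbda
  15 |  19 | cbaddbda
  16 |   6 | cbdacdcaddbadcbaddbda
  17 |  10 | cdcaddbadcbaddbda
  18 |  25 | da
  19 |   8 | dacdcaddbadcbaddbda
  20 |   1 | dbacacbdacdcaddbadcbaddbda
  21 |  15 | dbadcbaddbda
  22 |  23 | dbda
  23 |  11 | dcaddbadcbaddbda
  24 |  18 | dcbaddbda
  25 |  14 | ddbadcbaddbda
  26 |  22 | ddbda

SA = [26, 3, 5, 9, 0, 17, 13, 21, 2, 16, 20, 24, 7, 4, 12, 19, 6, 10, 25, 8, 1, 15, 23, 11, 18, 14, 22]
[i] adj suffixes → lcp
  [1] 26/3 → 1 ('a')
  [2] 3/5 → 2 ('ac')
  [3] 5/9 → 2 ('ac')
  [4] 9/0 → 1 ('a')
  [5] 0/17 → 2 ('ad')
  [6] 17/13 → 2 ('ad')
  [7] 13/21 → 4 ('addb')
  [8] 21/2 → 0 ('')
  [9] 2/16 → 2 ('ba')
  [10] 16/20 → 3 ('bad')
  [11] 20/24 → 1 ('b')
  [12] 24/7 → 3 ('bda')
  [13] 7/4 → 0 ('')
  [14] 4/12 → 2 ('ca')
  [15] 12/19 → 1 ('c')
  [16] 19/6 → 2 ('cb')
  [17] 6/10 → 1 ('c')
  [18] 10/25 → 0 ('')
  [19] 25/8 → 2 ('da')
  [20] 8/1 → 1 ('d')
  [21] 1/15 → 3 ('dba')
  [22] 15/23 → 2 ('db')
  [23] 23/11 → 1 ('d')
  [24] 11/18 → 2 ('dc')
  [25] 18/14 → 1 ('d')
  [26] 14/22 → 3 ('ddb')

[0, 1, 2, 2, 1, 2, 2, 4, 0, 2, 3, 1, 3, 0, 2, 1, 2, 1, 0, 2, 1, 3, 2, 1, 2, 1, 3]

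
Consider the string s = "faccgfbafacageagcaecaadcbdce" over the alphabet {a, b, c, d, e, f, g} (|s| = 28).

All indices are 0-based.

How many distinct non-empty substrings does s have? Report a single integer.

rank→(start, suffix):
  0 → (20, 'aadcbdce')
  1 → (9, 'acageagcaecaadcbdce')
  2 → (1, 'accgfbafacageagcaecaadcbdce')
  3 → (21, 'adcbdce')
  4 → (17, 'aecaadcbdce')
  5 → (7, 'afacageagcaecaadcbdce')
  6 → (14, 'agcaecaadcbdce')
  7 → (11, 'ageagcaecaadcbdce')
  8 → (6, 'bafacageagcaecaadcbdce')
  9 → (24, 'bdce')
  10 → (19, 'caadcbdce')
  11 → (16, 'caecaadcbdce')
  12 → (10, 'cageagcaecaadcbdce')
  13 → (23, 'cbdce')
  14 → (2, 'ccgfbafacageagcaecaadcbdce')
  15 → (26, 'ce')
  16 → (3, 'cgfbafacageagcaecaadcbdce')
  17 → (22, 'dcbdce')
  18 → (25, 'dce')
  19 → (27, 'e')
  20 → (13, 'eagcaecaadcbdce')
  21 → (18, 'ecaadcbdce')
  22 → (8, 'facageagcaecaadcbdce')
  23 → (0, 'faccgfbafacageagcaecaadcbdce')
  24 → (5, 'fbafacageagcaecaadcbdce')
  25 → (15, 'gcaecaadcbdce')
  26 → (12, 'geagcaecaadcbdce')
  27 → (4, 'gfbafacageagcaecaadcbdce')

SA = [20, 9, 1, 21, 17, 7, 14, 11, 6, 24, 19, 16, 10, 23, 2, 26, 3, 22, 25, 27, 13, 18, 8, 0, 5, 15, 12, 4]
i: (SA[i-1],SA[i]) lcp shared
  1: (20,9) 1 'a'
  2: (9,1) 2 'ac'
  3: (1,21) 1 'a'
  4: (21,17) 1 'a'
  5: (17,7) 1 'a'
  6: (7,14) 1 'a'
  7: (14,11) 2 'ag'
  8: (11,6) 0 ''
  9: (6,24) 1 'b'
  10: (24,19) 0 ''
  11: (19,16) 2 'ca'
  12: (16,10) 2 'ca'
  13: (10,23) 1 'c'
  14: (23,2) 1 'c'
  15: (2,26) 1 'c'
  16: (26,3) 1 'c'
  17: (3,22) 0 ''
  18: (22,25) 2 'dc'
  19: (25,27) 0 ''
  20: (27,13) 1 'e'
  21: (13,18) 1 'e'
  22: (18,8) 0 ''
  23: (8,0) 3 'fac'
  24: (0,5) 1 'f'
  25: (5,15) 0 ''
  26: (15,12) 1 'g'
  27: (12,4) 1 'g'

n(n+1)/2 = 28·29/2 = 406
Σ LCP = 0 + 1 + 2 + 1 + 1 + 1 + 1 + 2 + 0 + 1 + 0 + 2 + 2 + 1 + 1 + 1 + 1 + 0 + 2 + 0 + 1 + 1 + 0 + 3 + 1 + 0 + 1 + 1 = 28
distinct = 406 − 28 = 378

378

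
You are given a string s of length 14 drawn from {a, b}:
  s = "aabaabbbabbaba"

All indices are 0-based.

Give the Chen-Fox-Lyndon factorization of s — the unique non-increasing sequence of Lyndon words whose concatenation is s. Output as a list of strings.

emit factor 1: 'aabaabbbabbab' (i=0, period=13)
emit factor 2: 'a' (i=13, period=1)

["aabaabbbabbab", "a"]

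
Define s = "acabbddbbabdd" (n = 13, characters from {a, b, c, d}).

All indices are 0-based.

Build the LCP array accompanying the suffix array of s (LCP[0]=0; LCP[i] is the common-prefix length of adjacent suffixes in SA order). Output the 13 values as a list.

rank→(start, suffix):
  0 → (2, 'abbddbbabdd')
  1 → (9, 'abdd')
  2 → (0, 'acabbddbbabdd')
  3 → (8, 'babdd')
  4 → (7, 'bbabdd')
  5 → (3, 'bbddbbabdd')
  6 → (10, 'bdd')
  7 → (4, 'bddbbabdd')
  8 → (1, 'cabbddbbabdd')
  9 → (12, 'd')
  10 → (6, 'dbbabdd')
  11 → (11, 'dd')
  12 → (5, 'ddbbabdd')

SA = [2, 9, 0, 8, 7, 3, 10, 4, 1, 12, 6, 11, 5]
rank  pair      lcp
   1  s[2:],s[9:]  2  'ab'
   2  s[9:],s[0:]  1  'a'
   3  s[0:],s[8:]  0  ''
   4  s[8:],s[7:]  1  'b'
   5  s[7:],s[3:]  2  'bb'
   6  s[3:],s[10:]  1  'b'
   7  s[10:],s[4:]  3  'bdd'
   8  s[4:],s[1:]  0  ''
   9  s[1:],s[12:]  0  ''
  10  s[12:],s[6:]  1  'd'
  11  s[6:],s[11:]  1  'd'
  12  s[11:],s[5:]  2  'dd'

[0, 2, 1, 0, 1, 2, 1, 3, 0, 0, 1, 1, 2]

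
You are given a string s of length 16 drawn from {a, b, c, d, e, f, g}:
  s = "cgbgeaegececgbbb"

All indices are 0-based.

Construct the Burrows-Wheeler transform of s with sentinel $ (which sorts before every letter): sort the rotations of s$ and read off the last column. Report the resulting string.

bebbggee$ggcaccbe

rank  rotation           last
    0  $cgbgeaegececgbbb  b
    1  aegececgbbb$cgbge  e
    2  b$cgbgeaegececgbb  b
    3  bb$cgbgeaegececgb  b
    4  bbb$cgbgeaegececg  g
    5  bgeaegececgbbb$cg  g
    6  cecgbbb$cgbgeaege  e
    7  cgbbb$cgbgeaegece  e
    8  cgbgeaegececgbbb$  $
    9  eaegececgbbb$cgbg  g
   10  ececgbbb$cgbgeaeg  g
   11  ecgbbb$cgbgeaegec  c
   12  egececgbbb$cgbgea  a
   13  gbbb$cgbgeaegecec  c
   14  gbgeaegececgbbb$c  c
   15  geaegececgbbb$cgb  b
   16  gececgbbb$cgbgeae  e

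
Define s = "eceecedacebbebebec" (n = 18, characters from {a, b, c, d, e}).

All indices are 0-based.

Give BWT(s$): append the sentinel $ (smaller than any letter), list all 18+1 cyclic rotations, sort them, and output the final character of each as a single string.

rank  rotation             last
    0  $eceecedacebbebebec  c
    1  acebbebebec$eceeced  d
    2  bbebebec$eceecedace  e
    3  bebebec$eceecedaceb  b
    4  bebec$eceecedacebbe  e
    5  bec$eceecedacebbebe  e
    6  c$eceecedacebbebebe  e
    7  cebbebebec$eceeceda  a
    8  cedacebbebebec$ecee  e
    9  ceecedacebbebebec$e  e
   10  dacebbebebec$eceece  e
   11  ebbebebec$eceecedac  c
   12  ebebec$eceecedacebb  b
   13  ebec$eceecedacebbeb  b
   14  ec$eceecedacebbebeb  b
   15  ecedacebbebebec$ece  e
   16  eceecedacebbebebec$  $
   17  edacebbebebec$eceec  c
   18  eecedacebbebebec$ec  c

cdebeeeaeeecbbbe$cc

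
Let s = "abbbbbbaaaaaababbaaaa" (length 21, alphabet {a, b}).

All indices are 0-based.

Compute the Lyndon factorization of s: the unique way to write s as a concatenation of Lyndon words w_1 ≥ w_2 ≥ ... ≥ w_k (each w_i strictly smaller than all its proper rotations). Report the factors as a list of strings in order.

emit factor 1: 'abbbbbb' (i=0, period=7)
emit factor 2: 'aaaaaababb' (i=7, period=10)
emit factor 3: 'a' (i=17, period=1)
emit factor 4: 'a' (i=18, period=1)
emit factor 5: 'a' (i=19, period=1)
emit factor 6: 'a' (i=20, period=1)

["abbbbbb", "aaaaaababb", "a", "a", "a", "a"]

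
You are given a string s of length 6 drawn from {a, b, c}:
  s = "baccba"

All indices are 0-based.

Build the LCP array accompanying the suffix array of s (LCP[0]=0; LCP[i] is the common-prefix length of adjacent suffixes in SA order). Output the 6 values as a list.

[0, 1, 0, 2, 0, 1]

rank | idx | suffix
   0 |   5 | a
   1 |   1 | accba
   2 |   4 | ba
   3 |   0 | baccba
   4 |   3 | cba
   5 |   2 | ccba

SA = [5, 1, 4, 0, 3, 2]
i: (SA[i-1],SA[i]) lcp shared
  1: (5,1) 1 'a'
  2: (1,4) 0 ''
  3: (4,0) 2 'ba'
  4: (0,3) 0 ''
  5: (3,2) 1 'c'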